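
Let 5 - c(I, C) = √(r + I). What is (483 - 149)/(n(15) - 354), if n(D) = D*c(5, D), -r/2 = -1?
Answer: -5177/4237 + 835*√7/12711 ≈ -1.0481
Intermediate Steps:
r = 2 (r = -2*(-1) = 2)
c(I, C) = 5 - √(2 + I)
n(D) = D*(5 - √7) (n(D) = D*(5 - √(2 + 5)) = D*(5 - √7))
(483 - 149)/(n(15) - 354) = (483 - 149)/(15*(5 - √7) - 354) = 334/((75 - 15*√7) - 354) = 334/(-279 - 15*√7)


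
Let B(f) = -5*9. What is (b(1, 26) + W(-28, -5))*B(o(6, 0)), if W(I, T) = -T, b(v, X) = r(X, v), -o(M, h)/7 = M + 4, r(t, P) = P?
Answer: -270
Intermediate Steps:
o(M, h) = -28 - 7*M (o(M, h) = -7*(M + 4) = -7*(4 + M) = -28 - 7*M)
b(v, X) = v
B(f) = -45
(b(1, 26) + W(-28, -5))*B(o(6, 0)) = (1 - 1*(-5))*(-45) = (1 + 5)*(-45) = 6*(-45) = -270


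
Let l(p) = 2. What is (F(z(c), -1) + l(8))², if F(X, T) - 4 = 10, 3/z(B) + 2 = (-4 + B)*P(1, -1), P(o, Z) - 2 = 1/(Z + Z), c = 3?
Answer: 256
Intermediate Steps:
P(o, Z) = 2 + 1/(2*Z) (P(o, Z) = 2 + 1/(Z + Z) = 2 + 1/(2*Z))
z(B) = 3/(-8 + 3*B/2) (z(B) = 3/(-2 + (-4 + B)*(2 + (½)/(-1))) = 3/(-2 + (-4 + B)*(2 + (½)*(-1))) = 3/(-2 + (-4 + B)*(2 - ½)) = 3/(-2 + (-4 + B)*(3/2)) = 3/(-2 + (-6 + 3*B/2)) = 3/(-8 + 3*B/2))
F(X, T) = 14 (F(X, T) = 4 + 10 = 14)
(F(z(c), -1) + l(8))² = (14 + 2)² = 16² = 256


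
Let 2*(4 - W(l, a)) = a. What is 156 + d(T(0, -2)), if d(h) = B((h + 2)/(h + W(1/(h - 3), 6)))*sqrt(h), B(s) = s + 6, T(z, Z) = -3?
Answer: 156 + 13*I*sqrt(3)/2 ≈ 156.0 + 11.258*I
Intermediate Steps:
W(l, a) = 4 - a/2
B(s) = 6 + s
d(h) = sqrt(h)*(6 + (2 + h)/(1 + h)) (d(h) = (6 + (h + 2)/(h + (4 - 1/2*6)))*sqrt(h) = (6 + (2 + h)/(h + (4 - 3)))*sqrt(h) = (6 + (2 + h)/(h + 1))*sqrt(h) = (6 + (2 + h)/(1 + h))*sqrt(h) = sqrt(h)*(6 + (2 + h)/(1 + h)))
156 + d(T(0, -2)) = 156 + sqrt(-3)*(8 + 7*(-3))/(1 - 3) = 156 + (I*sqrt(3))*(8 - 21)/(-2) = 156 + (I*sqrt(3))*(-1/2)*(-13) = 156 + 13*I*sqrt(3)/2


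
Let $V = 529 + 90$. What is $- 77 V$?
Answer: $-47663$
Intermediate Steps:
$V = 619$
$- 77 V = \left(-77\right) 619 = -47663$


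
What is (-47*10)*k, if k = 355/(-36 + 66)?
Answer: -16685/3 ≈ -5561.7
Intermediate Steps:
k = 71/6 (k = 355/30 = 355*(1/30) = 71/6 ≈ 11.833)
(-47*10)*k = -47*10*(71/6) = -470*71/6 = -16685/3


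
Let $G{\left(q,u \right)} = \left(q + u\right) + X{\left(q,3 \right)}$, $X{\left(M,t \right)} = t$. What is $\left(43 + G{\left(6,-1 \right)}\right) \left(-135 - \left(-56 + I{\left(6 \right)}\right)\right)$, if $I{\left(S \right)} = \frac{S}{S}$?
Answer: $-4080$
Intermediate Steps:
$I{\left(S \right)} = 1$
$G{\left(q,u \right)} = 3 + q + u$ ($G{\left(q,u \right)} = \left(q + u\right) + 3 = 3 + q + u$)
$\left(43 + G{\left(6,-1 \right)}\right) \left(-135 - \left(-56 + I{\left(6 \right)}\right)\right) = \left(43 + \left(3 + 6 - 1\right)\right) \left(-135 + \left(56 - 1\right)\right) = \left(43 + 8\right) \left(-135 + \left(56 - 1\right)\right) = 51 \left(-135 + 55\right) = 51 \left(-80\right) = -4080$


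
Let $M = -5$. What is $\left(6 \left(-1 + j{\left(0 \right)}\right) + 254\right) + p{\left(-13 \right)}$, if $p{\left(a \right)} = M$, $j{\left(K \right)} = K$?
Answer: $243$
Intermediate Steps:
$p{\left(a \right)} = -5$
$\left(6 \left(-1 + j{\left(0 \right)}\right) + 254\right) + p{\left(-13 \right)} = \left(6 \left(-1 + 0\right) + 254\right) - 5 = \left(6 \left(-1\right) + 254\right) - 5 = \left(-6 + 254\right) - 5 = 248 - 5 = 243$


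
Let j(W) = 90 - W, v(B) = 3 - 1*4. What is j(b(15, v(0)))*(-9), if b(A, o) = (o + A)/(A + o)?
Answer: -801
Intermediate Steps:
v(B) = -1 (v(B) = 3 - 4 = -1)
b(A, o) = 1 (b(A, o) = (A + o)/(A + o) = 1)
j(b(15, v(0)))*(-9) = (90 - 1*1)*(-9) = (90 - 1)*(-9) = 89*(-9) = -801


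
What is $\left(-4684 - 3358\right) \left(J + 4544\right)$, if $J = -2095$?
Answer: $-19694858$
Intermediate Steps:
$\left(-4684 - 3358\right) \left(J + 4544\right) = \left(-4684 - 3358\right) \left(-2095 + 4544\right) = \left(-8042\right) 2449 = -19694858$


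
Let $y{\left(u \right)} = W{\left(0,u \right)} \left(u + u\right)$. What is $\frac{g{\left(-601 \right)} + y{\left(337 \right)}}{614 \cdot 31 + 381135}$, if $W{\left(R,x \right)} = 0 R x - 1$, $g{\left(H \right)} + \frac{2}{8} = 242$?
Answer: $- \frac{247}{228668} \approx -0.0010802$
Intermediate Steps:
$g{\left(H \right)} = \frac{967}{4}$ ($g{\left(H \right)} = - \frac{1}{4} + 242 = \frac{967}{4}$)
$W{\left(R,x \right)} = -1$ ($W{\left(R,x \right)} = 0 x - 1 = 0 - 1 = -1$)
$y{\left(u \right)} = - 2 u$ ($y{\left(u \right)} = - (u + u) = - 2 u$)
$\frac{g{\left(-601 \right)} + y{\left(337 \right)}}{614 \cdot 31 + 381135} = \frac{\frac{967}{4} - 674}{614 \cdot 31 + 381135} = \frac{\frac{967}{4} - 674}{19034 + 381135} = - \frac{1729}{4 \cdot 400169} = \left(- \frac{1729}{4}\right) \frac{1}{400169} = - \frac{247}{228668}$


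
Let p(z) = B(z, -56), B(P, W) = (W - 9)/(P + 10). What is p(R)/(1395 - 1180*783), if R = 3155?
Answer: 1/44920845 ≈ 2.2261e-8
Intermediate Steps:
B(P, W) = (-9 + W)/(10 + P)
p(z) = -65/(10 + z) (p(z) = (-9 - 56)/(10 + z) = -65/(10 + z))
p(R)/(1395 - 1180*783) = (-65/(10 + 3155))/(1395 - 1180*783) = (-65/3165)/(1395 - 923940) = -65*1/3165/(-922545) = -13/633*(-1/922545) = 1/44920845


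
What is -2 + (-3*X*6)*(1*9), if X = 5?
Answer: -812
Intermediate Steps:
-2 + (-3*X*6)*(1*9) = -2 + (-3*5*6)*(1*9) = -2 - 15*6*9 = -2 - 90*9 = -2 - 810 = -812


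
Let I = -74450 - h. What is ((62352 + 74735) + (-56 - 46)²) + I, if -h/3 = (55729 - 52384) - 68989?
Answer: -123891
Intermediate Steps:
h = 196932 (h = -3*((55729 - 52384) - 68989) = -3*(3345 - 68989) = -3*(-65644) = 196932)
I = -271382 (I = -74450 - 1*196932 = -74450 - 196932 = -271382)
((62352 + 74735) + (-56 - 46)²) + I = ((62352 + 74735) + (-56 - 46)²) - 271382 = (137087 + (-102)²) - 271382 = (137087 + 10404) - 271382 = 147491 - 271382 = -123891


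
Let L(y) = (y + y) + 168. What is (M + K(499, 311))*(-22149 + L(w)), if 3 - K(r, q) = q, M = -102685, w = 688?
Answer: 2122170765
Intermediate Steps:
L(y) = 168 + 2*y (L(y) = 2*y + 168 = 168 + 2*y)
K(r, q) = 3 - q
(M + K(499, 311))*(-22149 + L(w)) = (-102685 + (3 - 1*311))*(-22149 + (168 + 2*688)) = (-102685 + (3 - 311))*(-22149 + (168 + 1376)) = (-102685 - 308)*(-22149 + 1544) = -102993*(-20605) = 2122170765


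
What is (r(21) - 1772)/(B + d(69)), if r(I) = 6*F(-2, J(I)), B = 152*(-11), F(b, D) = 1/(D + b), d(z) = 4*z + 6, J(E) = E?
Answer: 16831/13205 ≈ 1.2746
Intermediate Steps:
d(z) = 6 + 4*z
B = -1672
r(I) = 6/(-2 + I) (r(I) = 6/(I - 2) = 6/(-2 + I))
(r(21) - 1772)/(B + d(69)) = (6/(-2 + 21) - 1772)/(-1672 + (6 + 4*69)) = (6/19 - 1772)/(-1672 + (6 + 276)) = (6*(1/19) - 1772)/(-1672 + 282) = (6/19 - 1772)/(-1390) = -33662/19*(-1/1390) = 16831/13205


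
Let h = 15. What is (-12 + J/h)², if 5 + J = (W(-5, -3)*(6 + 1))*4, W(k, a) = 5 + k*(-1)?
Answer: 361/9 ≈ 40.111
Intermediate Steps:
W(k, a) = 5 - k
J = 275 (J = -5 + ((5 - 1*(-5))*(6 + 1))*4 = -5 + ((5 + 5)*7)*4 = -5 + (10*7)*4 = -5 + 70*4 = -5 + 280 = 275)
(-12 + J/h)² = (-12 + 275/15)² = (-12 + 275*(1/15))² = (-12 + 55/3)² = (19/3)² = 361/9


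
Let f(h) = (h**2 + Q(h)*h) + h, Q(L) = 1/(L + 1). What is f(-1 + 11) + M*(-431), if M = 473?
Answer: -2241273/11 ≈ -2.0375e+5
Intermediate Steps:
Q(L) = 1/(1 + L)
f(h) = h + h**2 + h/(1 + h) (f(h) = (h**2 + h/(1 + h)) + h = h + h**2 + h/(1 + h))
f(-1 + 11) + M*(-431) = ((-1 + 11) + (-1 + 11)**2 + (-1 + 11)/(1 + (-1 + 11))) + 473*(-431) = (10 + 10**2 + 10/(1 + 10)) - 203863 = (10 + 100 + 10/11) - 203863 = 1220/11 - 203863 = -2241273/11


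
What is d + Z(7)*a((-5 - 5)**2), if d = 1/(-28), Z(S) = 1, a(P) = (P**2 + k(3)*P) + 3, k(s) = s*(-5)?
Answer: 238083/28 ≈ 8503.0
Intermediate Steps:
k(s) = -5*s
a(P) = 3 + P**2 - 15*P (a(P) = (P**2 + (-5*3)*P) + 3 = (P**2 - 15*P) + 3 = 3 + P**2 - 15*P)
d = -1/28 ≈ -0.035714
d + Z(7)*a((-5 - 5)**2) = -1/28 + 1*(3 + ((-5 - 5)**2)**2 - 15*(-5 - 5)**2) = -1/28 + 1*(3 + ((-10)**2)**2 - 15*(-10)**2) = -1/28 + 1*(3 + 100**2 - 15*100) = -1/28 + 1*(3 + 10000 - 1500) = -1/28 + 1*8503 = -1/28 + 8503 = 238083/28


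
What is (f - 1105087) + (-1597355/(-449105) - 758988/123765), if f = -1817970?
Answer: -10831588294467846/3705565355 ≈ -2.9231e+6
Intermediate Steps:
(f - 1105087) + (-1597355/(-449105) - 758988/123765) = (-1817970 - 1105087) + (-1597355/(-449105) - 758988/123765) = -2923057 + (-1597355*(-1/449105) - 758988*1/123765) = -2923057 + (319471/89821 - 252996/41255) = -2923057 - 9544577611/3705565355 = -10831588294467846/3705565355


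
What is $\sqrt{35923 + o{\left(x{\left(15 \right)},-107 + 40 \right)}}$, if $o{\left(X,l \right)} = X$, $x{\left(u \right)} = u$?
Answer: $\sqrt{35938} \approx 189.57$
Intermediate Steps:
$\sqrt{35923 + o{\left(x{\left(15 \right)},-107 + 40 \right)}} = \sqrt{35923 + 15} = \sqrt{35938}$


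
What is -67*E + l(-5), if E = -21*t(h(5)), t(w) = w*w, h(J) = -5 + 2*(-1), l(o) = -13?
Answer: 68930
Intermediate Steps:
h(J) = -7 (h(J) = -5 - 2 = -7)
t(w) = w²
E = -1029 (E = -21*(-7)² = -21*49 = -1029)
-67*E + l(-5) = -67*(-1029) - 13 = 68943 - 13 = 68930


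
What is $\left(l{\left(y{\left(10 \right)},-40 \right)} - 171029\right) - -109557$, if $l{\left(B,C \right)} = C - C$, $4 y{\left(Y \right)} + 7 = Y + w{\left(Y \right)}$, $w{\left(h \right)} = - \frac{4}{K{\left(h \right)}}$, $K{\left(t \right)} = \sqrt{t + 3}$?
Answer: $-61472$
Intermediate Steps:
$K{\left(t \right)} = \sqrt{3 + t}$
$w{\left(h \right)} = - \frac{4}{\sqrt{3 + h}}$
$y{\left(Y \right)} = - \frac{7}{4} - \frac{1}{\sqrt{3 + Y}} + \frac{Y}{4}$ ($y{\left(Y \right)} = - \frac{7}{4} + \frac{Y - \frac{4}{\sqrt{3 + Y}}}{4} = - \frac{7}{4} + \left(- \frac{1}{\sqrt{3 + Y}} + \frac{Y}{4}\right) = - \frac{7}{4} - \frac{1}{\sqrt{3 + Y}} + \frac{Y}{4}$)
$l{\left(B,C \right)} = 0$
$\left(l{\left(y{\left(10 \right)},-40 \right)} - 171029\right) - -109557 = \left(0 - 171029\right) - -109557 = -171029 + \left(-51073 + 160630\right) = -171029 + 109557 = -61472$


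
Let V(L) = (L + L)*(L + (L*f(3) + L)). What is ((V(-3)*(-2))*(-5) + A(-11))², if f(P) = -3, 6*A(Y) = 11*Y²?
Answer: 63001/36 ≈ 1750.0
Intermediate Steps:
A(Y) = 11*Y²/6 (A(Y) = (11*Y²)/6 = 11*Y²/6)
V(L) = -2*L² (V(L) = (L + L)*(L + (L*(-3) + L)) = (2*L)*(L + (-3*L + L)) = (2*L)*(L - 2*L) = (2*L)*(-L) = -2*L²)
((V(-3)*(-2))*(-5) + A(-11))² = ((-2*(-3)²*(-2))*(-5) + (11/6)*(-11)²)² = ((-2*9*(-2))*(-5) + (11/6)*121)² = (-18*(-2)*(-5) + 1331/6)² = (36*(-5) + 1331/6)² = (-180 + 1331/6)² = (251/6)² = 63001/36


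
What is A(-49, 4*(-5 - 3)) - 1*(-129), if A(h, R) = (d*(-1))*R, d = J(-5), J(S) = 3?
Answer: 225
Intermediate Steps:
d = 3
A(h, R) = -3*R (A(h, R) = (3*(-1))*R = -3*R)
A(-49, 4*(-5 - 3)) - 1*(-129) = -12*(-5 - 3) - 1*(-129) = -12*(-8) + 129 = -3*(-32) + 129 = 96 + 129 = 225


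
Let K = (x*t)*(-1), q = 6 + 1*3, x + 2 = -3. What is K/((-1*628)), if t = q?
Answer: -45/628 ≈ -0.071656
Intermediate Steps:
x = -5 (x = -2 - 3 = -5)
q = 9 (q = 6 + 3 = 9)
t = 9
K = 45 (K = -5*9*(-1) = -45*(-1) = 45)
K/((-1*628)) = 45/((-1*628)) = 45/(-628) = 45*(-1/628) = -45/628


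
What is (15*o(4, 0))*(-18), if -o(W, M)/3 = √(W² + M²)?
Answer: 3240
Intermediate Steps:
o(W, M) = -3*√(M² + W²) (o(W, M) = -3*√(W² + M²) = -3*√(M² + W²))
(15*o(4, 0))*(-18) = (15*(-3*√(0² + 4²)))*(-18) = (15*(-3*√(0 + 16)))*(-18) = (15*(-3*√16))*(-18) = (15*(-3*4))*(-18) = (15*(-12))*(-18) = -180*(-18) = 3240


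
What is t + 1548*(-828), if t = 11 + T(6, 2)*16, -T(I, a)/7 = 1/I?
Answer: -3845255/3 ≈ -1.2818e+6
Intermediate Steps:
T(I, a) = -7/I
t = -23/3 (t = 11 - 7/6*16 = 11 - 56/3 = -23/3 ≈ -7.6667)
t + 1548*(-828) = -23/3 + 1548*(-828) = -23/3 - 1281744 = -3845255/3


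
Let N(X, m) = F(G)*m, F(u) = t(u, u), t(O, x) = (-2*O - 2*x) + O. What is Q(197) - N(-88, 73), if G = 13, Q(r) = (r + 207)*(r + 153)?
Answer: 144247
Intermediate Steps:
t(O, x) = -O - 2*x
Q(r) = (153 + r)*(207 + r) (Q(r) = (207 + r)*(153 + r) = (153 + r)*(207 + r))
F(u) = -3*u (F(u) = -u - 2*u = -3*u)
N(X, m) = -39*m (N(X, m) = (-3*13)*m = -39*m)
Q(197) - N(-88, 73) = (31671 + 197² + 360*197) - (-39)*73 = (31671 + 38809 + 70920) - 1*(-2847) = 141400 + 2847 = 144247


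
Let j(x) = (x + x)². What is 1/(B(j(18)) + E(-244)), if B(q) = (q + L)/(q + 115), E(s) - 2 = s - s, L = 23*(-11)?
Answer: 1411/3865 ≈ 0.36507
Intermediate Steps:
L = -253
E(s) = 2 (E(s) = 2 + (s - s) = 2 + 0 = 2)
j(x) = 4*x² (j(x) = (2*x)² = 4*x²)
B(q) = (-253 + q)/(115 + q) (B(q) = (q - 253)/(q + 115) = (-253 + q)/(115 + q))
1/(B(j(18)) + E(-244)) = 1/((-253 + 4*18²)/(115 + 4*18²) + 2) = 1/((-253 + 4*324)/(115 + 4*324) + 2) = 1/((-253 + 1296)/(115 + 1296) + 2) = 1/(1043/1411 + 2) = 1/(3865/1411) = 1411/3865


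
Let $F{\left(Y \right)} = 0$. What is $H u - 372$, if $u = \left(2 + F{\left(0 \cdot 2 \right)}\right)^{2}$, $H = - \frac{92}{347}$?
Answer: $- \frac{129452}{347} \approx -373.06$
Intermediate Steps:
$H = - \frac{92}{347}$ ($H = \left(-92\right) \frac{1}{347} = - \frac{92}{347} \approx -0.26513$)
$u = 4$ ($u = \left(2 + 0\right)^{2} = 2^{2} = 4$)
$H u - 372 = \left(- \frac{92}{347}\right) 4 - 372 = - \frac{368}{347} - 372 = - \frac{129452}{347}$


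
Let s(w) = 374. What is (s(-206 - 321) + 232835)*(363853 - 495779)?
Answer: -30766330534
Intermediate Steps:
(s(-206 - 321) + 232835)*(363853 - 495779) = (374 + 232835)*(363853 - 495779) = 233209*(-131926) = -30766330534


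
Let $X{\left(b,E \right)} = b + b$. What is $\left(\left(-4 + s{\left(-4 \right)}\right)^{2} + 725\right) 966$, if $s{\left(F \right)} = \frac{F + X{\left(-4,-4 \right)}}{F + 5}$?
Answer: $947646$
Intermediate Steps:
$X{\left(b,E \right)} = 2 b$
$s{\left(F \right)} = \frac{-8 + F}{5 + F}$ ($s{\left(F \right)} = \frac{F + 2 \left(-4\right)}{F + 5} = \frac{F - 8}{5 + F} = \frac{-8 + F}{5 + F}$)
$\left(\left(-4 + s{\left(-4 \right)}\right)^{2} + 725\right) 966 = \left(\left(-4 + \frac{-8 - 4}{5 - 4}\right)^{2} + 725\right) 966 = \left(\left(-4 + 1^{-1} \left(-12\right)\right)^{2} + 725\right) 966 = \left(\left(-4 + 1 \left(-12\right)\right)^{2} + 725\right) 966 = \left(\left(-4 - 12\right)^{2} + 725\right) 966 = \left(\left(-16\right)^{2} + 725\right) 966 = \left(256 + 725\right) 966 = 981 \cdot 966 = 947646$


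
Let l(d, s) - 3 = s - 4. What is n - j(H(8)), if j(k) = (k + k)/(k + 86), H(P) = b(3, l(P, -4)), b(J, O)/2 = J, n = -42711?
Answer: -982356/23 ≈ -42711.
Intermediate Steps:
l(d, s) = -1 + s (l(d, s) = 3 + (s - 4) = 3 + (-4 + s) = -1 + s)
b(J, O) = 2*J
H(P) = 6 (H(P) = 2*3 = 6)
j(k) = 2*k/(86 + k) (j(k) = (2*k)/(86 + k) = 2*k/(86 + k))
n - j(H(8)) = -42711 - 2*6/(86 + 6) = -42711 - 2*6/92 = -42711 - 1*3/23 = -42711 - 3/23 = -982356/23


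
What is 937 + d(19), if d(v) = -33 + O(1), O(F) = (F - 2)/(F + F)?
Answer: 1807/2 ≈ 903.50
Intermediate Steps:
O(F) = (-2 + F)/(2*F) (O(F) = (-2 + F)/((2*F)) = (-2 + F)*(1/(2*F)) = (-2 + F)/(2*F))
d(v) = -67/2 (d(v) = -33 + (½)*(-2 + 1)/1 = -33 + (½)*1*(-1) = -33 - ½ = -67/2)
937 + d(19) = 937 - 67/2 = 1807/2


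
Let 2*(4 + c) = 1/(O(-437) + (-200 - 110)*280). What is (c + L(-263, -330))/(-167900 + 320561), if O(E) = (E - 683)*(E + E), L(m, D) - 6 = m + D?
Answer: -1054438559/272371649760 ≈ -0.0038713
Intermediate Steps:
L(m, D) = 6 + D + m (L(m, D) = 6 + (m + D) = 6 + (D + m) = 6 + D + m)
O(E) = 2*E*(-683 + E) (O(E) = (-683 + E)*(2*E) = 2*E*(-683 + E))
c = -7136639/1784160 (c = -4 + 1/(2*(2*(-437)*(-683 - 437) + (-200 - 110)*280)) = -4 + 1/(2*(2*(-437)*(-1120) - 310*280)) = -4 + 1/(2*(978880 - 86800)) = -4 + (½)/892080 = -4 + (½)*(1/892080) = -4 + 1/1784160 = -7136639/1784160 ≈ -4.0000)
(c + L(-263, -330))/(-167900 + 320561) = (-7136639/1784160 + (6 - 330 - 263))/(-167900 + 320561) = (-7136639/1784160 - 587)/152661 = -1054438559/1784160*1/152661 = -1054438559/272371649760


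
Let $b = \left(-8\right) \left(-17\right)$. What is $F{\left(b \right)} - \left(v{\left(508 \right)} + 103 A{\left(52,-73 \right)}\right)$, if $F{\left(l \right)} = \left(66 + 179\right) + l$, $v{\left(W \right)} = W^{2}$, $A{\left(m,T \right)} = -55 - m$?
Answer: $-246662$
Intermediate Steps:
$b = 136$
$F{\left(l \right)} = 245 + l$
$F{\left(b \right)} - \left(v{\left(508 \right)} + 103 A{\left(52,-73 \right)}\right) = \left(245 + 136\right) - \left(508^{2} + 103 \left(-55 - 52\right)\right) = 381 - \left(258064 + 103 \left(-55 - 52\right)\right) = 381 - \left(258064 + 103 \left(-107\right)\right) = 381 - \left(258064 - 11021\right) = 381 - 247043 = -246662$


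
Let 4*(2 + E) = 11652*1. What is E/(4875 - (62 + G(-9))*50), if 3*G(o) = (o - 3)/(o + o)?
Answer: 26199/15875 ≈ 1.6503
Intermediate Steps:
G(o) = (-3 + o)/(6*o) (G(o) = ((o - 3)/(o + o))/3 = ((-3 + o)/((2*o)))/3 = ((-3 + o)*(1/(2*o)))/3 = ((-3 + o)/(2*o))/3 = (-3 + o)/(6*o))
E = 2911 (E = -2 + (11652*1)/4 = -2 + (¼)*11652 = -2 + 2913 = 2911)
E/(4875 - (62 + G(-9))*50) = 2911/(4875 - (62 + (⅙)*(-3 - 9)/(-9))*50) = 2911/(4875 - (62 + (⅙)*(-⅑)*(-12))*50) = 2911/(4875 - (62 + 2/9)*50) = 2911/(4875 - 560*50/9) = 2911/(4875 - 1*28000/9) = 2911/(4875 - 28000/9) = 2911/(15875/9) = 2911*(9/15875) = 26199/15875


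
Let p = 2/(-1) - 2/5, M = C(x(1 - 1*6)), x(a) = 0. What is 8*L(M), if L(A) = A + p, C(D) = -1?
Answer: -136/5 ≈ -27.200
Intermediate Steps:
M = -1
p = -12/5 (p = 2*(-1) - 2*⅕ = -2 - ⅖ = -12/5 ≈ -2.4000)
L(A) = -12/5 + A (L(A) = A - 12/5 = -12/5 + A)
8*L(M) = 8*(-12/5 - 1) = 8*(-17/5) = -136/5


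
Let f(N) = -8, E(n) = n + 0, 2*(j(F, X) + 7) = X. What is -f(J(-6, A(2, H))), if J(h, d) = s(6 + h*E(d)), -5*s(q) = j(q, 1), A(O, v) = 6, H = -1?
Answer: 8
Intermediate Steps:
j(F, X) = -7 + X/2
E(n) = n
s(q) = 13/10 (s(q) = -(-7 + (1/2)*1)/5 = -(-7 + 1/2)/5 = -1/5*(-13/2) = 13/10)
J(h, d) = 13/10
-f(J(-6, A(2, H))) = -1*(-8) = 8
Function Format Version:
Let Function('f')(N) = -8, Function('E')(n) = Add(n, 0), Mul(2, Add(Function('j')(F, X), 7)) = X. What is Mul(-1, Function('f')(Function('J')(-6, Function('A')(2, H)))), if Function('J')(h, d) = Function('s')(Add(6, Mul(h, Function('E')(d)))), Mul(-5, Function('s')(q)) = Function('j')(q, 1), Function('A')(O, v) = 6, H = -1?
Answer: 8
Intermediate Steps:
Function('j')(F, X) = Add(-7, Mul(Rational(1, 2), X))
Function('E')(n) = n
Function('s')(q) = Rational(13, 10) (Function('s')(q) = Mul(Rational(-1, 5), Add(-7, Mul(Rational(1, 2), 1))) = Mul(Rational(-1, 5), Add(-7, Rational(1, 2))) = Mul(Rational(-1, 5), Rational(-13, 2)) = Rational(13, 10))
Function('J')(h, d) = Rational(13, 10)
Mul(-1, Function('f')(Function('J')(-6, Function('A')(2, H)))) = Mul(-1, -8) = 8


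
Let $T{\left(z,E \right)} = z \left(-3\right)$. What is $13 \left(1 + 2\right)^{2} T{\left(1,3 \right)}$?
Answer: $-351$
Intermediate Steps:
$T{\left(z,E \right)} = - 3 z$
$13 \left(1 + 2\right)^{2} T{\left(1,3 \right)} = 13 \left(1 + 2\right)^{2} \left(\left(-3\right) 1\right) = 13 \cdot 3^{2} \left(-3\right) = 13 \cdot 9 \left(-3\right) = 117 \left(-3\right) = -351$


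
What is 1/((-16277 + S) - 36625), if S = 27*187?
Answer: -1/47853 ≈ -2.0897e-5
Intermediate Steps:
S = 5049
1/((-16277 + S) - 36625) = 1/((-16277 + 5049) - 36625) = 1/(-11228 - 36625) = 1/(-47853) = -1/47853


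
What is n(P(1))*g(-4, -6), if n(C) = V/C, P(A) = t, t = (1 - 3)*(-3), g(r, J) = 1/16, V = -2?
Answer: -1/48 ≈ -0.020833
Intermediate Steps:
g(r, J) = 1/16
t = 6 (t = -2*(-3) = 6)
P(A) = 6
n(C) = -2/C
n(P(1))*g(-4, -6) = -2/6*(1/16) = -2*⅙*(1/16) = -⅓*1/16 = -1/48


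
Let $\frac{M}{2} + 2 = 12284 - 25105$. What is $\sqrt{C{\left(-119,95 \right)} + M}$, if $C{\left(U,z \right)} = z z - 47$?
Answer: $6 i \sqrt{463} \approx 129.1 i$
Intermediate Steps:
$C{\left(U,z \right)} = -47 + z^{2}$ ($C{\left(U,z \right)} = z^{2} + \left(-102 + 55\right) = z^{2} - 47 = -47 + z^{2}$)
$M = -25646$ ($M = -4 + 2 \left(12284 - 25105\right) = -4 + 2 \left(-12821\right) = -4 - 25642 = -25646$)
$\sqrt{C{\left(-119,95 \right)} + M} = \sqrt{\left(-47 + 95^{2}\right) - 25646} = \sqrt{\left(-47 + 9025\right) - 25646} = \sqrt{8978 - 25646} = \sqrt{-16668} = 6 i \sqrt{463}$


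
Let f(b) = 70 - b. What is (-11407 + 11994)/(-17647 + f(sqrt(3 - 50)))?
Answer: -10317699/308950976 + 587*I*sqrt(47)/308950976 ≈ -0.033396 + 1.3026e-5*I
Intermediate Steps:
(-11407 + 11994)/(-17647 + f(sqrt(3 - 50))) = (-11407 + 11994)/(-17647 + (70 - sqrt(3 - 50))) = 587/(-17647 + (70 - sqrt(-47))) = 587/(-17647 + (70 - I*sqrt(47))) = 587/(-17577 - I*sqrt(47))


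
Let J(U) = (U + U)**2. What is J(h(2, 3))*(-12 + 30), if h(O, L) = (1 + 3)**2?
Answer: 18432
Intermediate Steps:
h(O, L) = 16 (h(O, L) = 4**2 = 16)
J(U) = 4*U**2 (J(U) = (2*U)**2 = 4*U**2)
J(h(2, 3))*(-12 + 30) = (4*16**2)*(-12 + 30) = (4*256)*18 = 1024*18 = 18432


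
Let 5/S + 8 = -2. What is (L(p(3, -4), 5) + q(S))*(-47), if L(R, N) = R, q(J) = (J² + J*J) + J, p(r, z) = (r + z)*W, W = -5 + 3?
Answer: -94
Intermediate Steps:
W = -2
S = -½ (S = 5/(-8 - 2) = 5/(-10) = 5*(-⅒) = -½ ≈ -0.50000)
p(r, z) = -2*r - 2*z (p(r, z) = (r + z)*(-2) = -2*r - 2*z)
q(J) = J + 2*J² (q(J) = (J² + J²) + J = 2*J² + J = J + 2*J²)
(L(p(3, -4), 5) + q(S))*(-47) = ((-2*3 - 2*(-4)) - (1 + 2*(-½))/2)*(-47) = ((-6 + 8) - (1 - 1)/2)*(-47) = (2 - ½*0)*(-47) = (2 + 0)*(-47) = 2*(-47) = -94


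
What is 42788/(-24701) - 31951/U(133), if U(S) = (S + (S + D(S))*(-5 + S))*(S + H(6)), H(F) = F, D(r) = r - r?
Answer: -102831028175/58907512923 ≈ -1.7456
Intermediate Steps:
D(r) = 0
U(S) = (6 + S)*(S + S*(-5 + S)) (U(S) = (S + (S + 0)*(-5 + S))*(S + 6) = (S + S*(-5 + S))*(6 + S) = (6 + S)*(S + S*(-5 + S)))
42788/(-24701) - 31951/U(133) = 42788/(-24701) - 31951*1/(133*(-24 + 133² + 2*133)) = 42788*(-1/24701) - 31951*1/(133*(-24 + 17689 + 266)) = -42788/24701 - 31951/(133*17931) = -42788/24701 - 31951/2384823 = -102831028175/58907512923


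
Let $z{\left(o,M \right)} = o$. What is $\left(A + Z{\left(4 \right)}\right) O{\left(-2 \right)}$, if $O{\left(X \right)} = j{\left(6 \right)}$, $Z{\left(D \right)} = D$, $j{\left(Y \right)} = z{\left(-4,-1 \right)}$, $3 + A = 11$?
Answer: $-48$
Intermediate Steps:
$A = 8$ ($A = -3 + 11 = 8$)
$j{\left(Y \right)} = -4$
$O{\left(X \right)} = -4$
$\left(A + Z{\left(4 \right)}\right) O{\left(-2 \right)} = \left(8 + 4\right) \left(-4\right) = 12 \left(-4\right) = -48$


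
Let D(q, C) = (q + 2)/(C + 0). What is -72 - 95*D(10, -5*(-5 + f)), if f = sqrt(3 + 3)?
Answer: -132 - 12*sqrt(6) ≈ -161.39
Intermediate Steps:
f = sqrt(6) ≈ 2.4495
D(q, C) = (2 + q)/C
-72 - 95*D(10, -5*(-5 + f)) = -72 - 95*(2 + 10)/((-5*(-5 + sqrt(6)))) = -72 - 95*12/(25 - 5*sqrt(6)) = -72 - 1140/(25 - 5*sqrt(6))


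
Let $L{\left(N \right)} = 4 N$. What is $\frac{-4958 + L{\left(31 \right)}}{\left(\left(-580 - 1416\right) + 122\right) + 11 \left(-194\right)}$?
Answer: $\frac{2417}{2004} \approx 1.2061$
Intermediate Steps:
$\frac{-4958 + L{\left(31 \right)}}{\left(\left(-580 - 1416\right) + 122\right) + 11 \left(-194\right)} = \frac{-4958 + 4 \cdot 31}{\left(\left(-580 - 1416\right) + 122\right) + 11 \left(-194\right)} = \frac{-4958 + 124}{\left(-1996 + 122\right) - 2134} = - \frac{4834}{-1874 - 2134} = - \frac{4834}{-4008} = \left(-4834\right) \left(- \frac{1}{4008}\right) = \frac{2417}{2004}$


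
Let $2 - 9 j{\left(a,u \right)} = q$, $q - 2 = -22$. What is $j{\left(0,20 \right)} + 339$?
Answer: $\frac{3073}{9} \approx 341.44$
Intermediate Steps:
$q = -20$ ($q = 2 - 22 = -20$)
$j{\left(a,u \right)} = \frac{22}{9}$ ($j{\left(a,u \right)} = \frac{2}{9} - - \frac{20}{9} = \frac{2}{9} + \frac{20}{9} = \frac{22}{9}$)
$j{\left(0,20 \right)} + 339 = \frac{22}{9} + 339 = \frac{3073}{9}$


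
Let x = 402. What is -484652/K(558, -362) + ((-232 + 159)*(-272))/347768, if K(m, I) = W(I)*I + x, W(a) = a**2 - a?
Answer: 9938106988/147703807605 ≈ 0.067284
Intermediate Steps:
K(m, I) = 402 + I**2*(-1 + I) (K(m, I) = (I*(-1 + I))*I + 402 = I**2*(-1 + I) + 402 = 402 + I**2*(-1 + I))
-484652/K(558, -362) + ((-232 + 159)*(-272))/347768 = -484652/(402 + (-362)**2*(-1 - 362)) + ((-232 + 159)*(-272))/347768 = -484652/(402 + 131044*(-363)) - 73*(-272)*(1/347768) = -484652/(402 - 47568972) + 19856*(1/347768) = -484652/(-47568570) + 2482/43471 = -484652*(-1/47568570) + 2482/43471 = 34618/3397755 + 2482/43471 = 9938106988/147703807605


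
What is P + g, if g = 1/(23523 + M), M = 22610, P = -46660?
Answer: -2152565779/46133 ≈ -46660.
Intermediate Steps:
g = 1/46133 (g = 1/(23523 + 22610) = 1/46133 ≈ 2.1676e-5)
P + g = -46660 + 1/46133 = -2152565779/46133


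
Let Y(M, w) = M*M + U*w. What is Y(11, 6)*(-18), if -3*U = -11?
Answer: -2574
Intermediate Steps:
U = 11/3 (U = -⅓*(-11) = 11/3 ≈ 3.6667)
Y(M, w) = M² + 11*w/3 (Y(M, w) = M*M + 11*w/3 = M² + 11*w/3)
Y(11, 6)*(-18) = (11² + (11/3)*6)*(-18) = (121 + 22)*(-18) = 143*(-18) = -2574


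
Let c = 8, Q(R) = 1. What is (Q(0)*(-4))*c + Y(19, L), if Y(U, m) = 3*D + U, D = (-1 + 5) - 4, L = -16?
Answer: -13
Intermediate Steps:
D = 0 (D = 4 - 4 = 0)
Y(U, m) = U (Y(U, m) = 3*0 + U = 0 + U = U)
(Q(0)*(-4))*c + Y(19, L) = (1*(-4))*8 + 19 = -4*8 + 19 = -32 + 19 = -13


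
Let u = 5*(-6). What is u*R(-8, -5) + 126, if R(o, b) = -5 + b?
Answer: 426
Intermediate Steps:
u = -30
u*R(-8, -5) + 126 = -30*(-5 - 5) + 126 = -30*(-10) + 126 = 300 + 126 = 426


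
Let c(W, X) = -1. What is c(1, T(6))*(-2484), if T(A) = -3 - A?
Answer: 2484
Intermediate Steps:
c(1, T(6))*(-2484) = -1*(-2484) = 2484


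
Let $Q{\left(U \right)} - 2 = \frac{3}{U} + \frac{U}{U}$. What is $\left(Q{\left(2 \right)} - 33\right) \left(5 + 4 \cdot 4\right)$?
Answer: $- \frac{1197}{2} \approx -598.5$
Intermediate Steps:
$Q{\left(U \right)} = 3 + \frac{3}{U}$ ($Q{\left(U \right)} = 2 + \left(\frac{3}{U} + \frac{U}{U}\right) = 2 + \left(\frac{3}{U} + 1\right) = 2 + \left(1 + \frac{3}{U}\right) = 3 + \frac{3}{U}$)
$\left(Q{\left(2 \right)} - 33\right) \left(5 + 4 \cdot 4\right) = \left(\left(3 + \frac{3}{2}\right) - 33\right) \left(5 + 4 \cdot 4\right) = \left(\left(3 + 3 \cdot \frac{1}{2}\right) - 33\right) \left(5 + 16\right) = \left(\left(3 + \frac{3}{2}\right) - 33\right) 21 = \left(\frac{9}{2} - 33\right) 21 = \left(- \frac{57}{2}\right) 21 = - \frac{1197}{2}$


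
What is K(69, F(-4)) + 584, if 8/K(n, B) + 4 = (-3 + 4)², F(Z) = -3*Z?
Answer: 1744/3 ≈ 581.33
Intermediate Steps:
K(n, B) = -8/3 (K(n, B) = 8/(-4 + (-3 + 4)²) = 8/(-4 + 1²) = 8/(-4 + 1) = 8/(-3) = 8*(-⅓) = -8/3)
K(69, F(-4)) + 584 = -8/3 + 584 = 1744/3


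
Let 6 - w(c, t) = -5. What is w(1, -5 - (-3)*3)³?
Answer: 1331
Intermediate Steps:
w(c, t) = 11 (w(c, t) = 6 - 1*(-5) = 6 + 5 = 11)
w(1, -5 - (-3)*3)³ = 11³ = 1331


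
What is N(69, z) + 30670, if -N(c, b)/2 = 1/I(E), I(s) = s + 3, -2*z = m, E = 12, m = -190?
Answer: 460048/15 ≈ 30670.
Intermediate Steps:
z = 95 (z = -½*(-190) = 95)
I(s) = 3 + s
N(c, b) = -2/15 (N(c, b) = -2/(3 + 12) = -2/15)
N(69, z) + 30670 = -2/15 + 30670 = 460048/15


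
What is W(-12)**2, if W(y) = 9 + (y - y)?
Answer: 81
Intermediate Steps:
W(y) = 9 (W(y) = 9 + 0 = 9)
W(-12)**2 = 9**2 = 81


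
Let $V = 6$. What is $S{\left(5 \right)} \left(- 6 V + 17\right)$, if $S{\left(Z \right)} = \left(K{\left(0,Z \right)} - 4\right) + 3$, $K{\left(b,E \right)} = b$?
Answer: $19$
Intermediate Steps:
$S{\left(Z \right)} = -1$ ($S{\left(Z \right)} = \left(0 - 4\right) + 3 = -4 + 3 = -1$)
$S{\left(5 \right)} \left(- 6 V + 17\right) = - (\left(-6\right) 6 + 17) = - (-36 + 17) = \left(-1\right) \left(-19\right) = 19$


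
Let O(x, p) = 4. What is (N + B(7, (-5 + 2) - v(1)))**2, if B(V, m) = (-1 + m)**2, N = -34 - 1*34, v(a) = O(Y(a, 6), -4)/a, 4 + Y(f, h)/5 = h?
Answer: 16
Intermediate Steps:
Y(f, h) = -20 + 5*h
v(a) = 4/a
N = -68 (N = -34 - 34 = -68)
(N + B(7, (-5 + 2) - v(1)))**2 = (-68 + (-1 + ((-5 + 2) - 4/1))**2)**2 = (-68 + (-1 + (-3 - 4))**2)**2 = (-68 + (-1 - 7)**2)**2 = (-68 + (-8)**2)**2 = (-68 + 64)**2 = (-4)**2 = 16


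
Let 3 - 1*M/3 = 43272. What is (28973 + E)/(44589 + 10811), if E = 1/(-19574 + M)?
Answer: 541001964/1034463425 ≈ 0.52298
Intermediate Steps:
M = -129807 (M = 9 - 3*43272 = 9 - 129816 = -129807)
E = -1/149381 (E = 1/(-19574 - 129807) = 1/(-149381) = -1/149381 ≈ -6.6943e-6)
(28973 + E)/(44589 + 10811) = (28973 - 1/149381)/(44589 + 10811) = (4328015712/149381)/55400 = (4328015712/149381)*(1/55400) = 541001964/1034463425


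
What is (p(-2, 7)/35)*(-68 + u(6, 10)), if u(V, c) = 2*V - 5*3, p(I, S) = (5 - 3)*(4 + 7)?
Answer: -1562/35 ≈ -44.629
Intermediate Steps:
p(I, S) = 22 (p(I, S) = 2*11 = 22)
u(V, c) = -15 + 2*V (u(V, c) = 2*V - 15 = -15 + 2*V)
(p(-2, 7)/35)*(-68 + u(6, 10)) = (22/35)*(-68 + (-15 + 2*6)) = (22*(1/35))*(-68 + (-15 + 12)) = 22*(-68 - 3)/35 = (22/35)*(-71) = -1562/35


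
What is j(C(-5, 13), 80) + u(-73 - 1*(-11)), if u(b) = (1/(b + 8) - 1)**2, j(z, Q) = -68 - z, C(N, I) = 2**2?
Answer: -206927/2916 ≈ -70.963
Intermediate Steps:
C(N, I) = 4
u(b) = (-1 + 1/(8 + b))**2 (u(b) = (1/(8 + b) - 1)**2 = (-1 + 1/(8 + b))**2)
j(C(-5, 13), 80) + u(-73 - 1*(-11)) = (-68 - 1*4) + (7 + (-73 - 1*(-11)))**2/(8 + (-73 - 1*(-11)))**2 = (-68 - 4) + (7 + (-73 + 11))**2/(8 + (-73 + 11))**2 = -72 + (7 - 62)**2/(8 - 62)**2 = -72 + (-55)**2/(-54)**2 = -72 + 3025*(1/2916) = -72 + 3025/2916 = -206927/2916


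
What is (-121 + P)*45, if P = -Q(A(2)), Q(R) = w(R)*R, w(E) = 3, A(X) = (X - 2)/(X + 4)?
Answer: -5445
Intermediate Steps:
A(X) = (-2 + X)/(4 + X)
Q(R) = 3*R
P = 0 (P = -3*(-2 + 2)/(4 + 2) = -3*0/6 = -3*(⅙)*0 = -3*0 = -1*0 = 0)
(-121 + P)*45 = (-121 + 0)*45 = -121*45 = -5445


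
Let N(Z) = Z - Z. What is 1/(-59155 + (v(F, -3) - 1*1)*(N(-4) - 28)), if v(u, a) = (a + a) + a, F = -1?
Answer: -1/58875 ≈ -1.6985e-5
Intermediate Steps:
v(u, a) = 3*a (v(u, a) = 2*a + a = 3*a)
N(Z) = 0
1/(-59155 + (v(F, -3) - 1*1)*(N(-4) - 28)) = 1/(-59155 + (3*(-3) - 1*1)*(0 - 28)) = 1/(-59155 + (-9 - 1)*(-28)) = 1/(-59155 - 10*(-28)) = 1/(-59155 + 280) = 1/(-58875) = -1/58875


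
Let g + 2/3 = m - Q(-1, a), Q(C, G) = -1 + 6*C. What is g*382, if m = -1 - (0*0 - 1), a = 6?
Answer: 7258/3 ≈ 2419.3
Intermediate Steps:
m = 0 (m = -1 - (0 - 1) = -1 - 1*(-1) = -1 + 1 = 0)
g = 19/3 (g = -⅔ + (0 - (-1 + 6*(-1))) = -⅔ + (0 - (-1 - 6)) = -⅔ + (0 - 1*(-7)) = -⅔ + (0 + 7) = -⅔ + 7 = 19/3 ≈ 6.3333)
g*382 = (19/3)*382 = 7258/3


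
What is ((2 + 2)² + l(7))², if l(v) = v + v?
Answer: 900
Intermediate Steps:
l(v) = 2*v
((2 + 2)² + l(7))² = ((2 + 2)² + 2*7)² = (4² + 14)² = (16 + 14)² = 30² = 900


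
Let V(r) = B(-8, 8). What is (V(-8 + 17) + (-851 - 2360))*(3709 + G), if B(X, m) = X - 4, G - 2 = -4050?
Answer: 1092597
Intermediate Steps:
G = -4048 (G = 2 - 4050 = -4048)
B(X, m) = -4 + X
V(r) = -12 (V(r) = -4 - 8 = -12)
(V(-8 + 17) + (-851 - 2360))*(3709 + G) = (-12 + (-851 - 2360))*(3709 - 4048) = (-12 - 3211)*(-339) = -3223*(-339) = 1092597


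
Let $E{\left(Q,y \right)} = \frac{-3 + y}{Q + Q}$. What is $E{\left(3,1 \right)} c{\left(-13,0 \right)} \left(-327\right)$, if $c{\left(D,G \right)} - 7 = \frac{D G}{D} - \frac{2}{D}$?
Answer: $\frac{10137}{13} \approx 779.77$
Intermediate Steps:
$c{\left(D,G \right)} = 7 + G - \frac{2}{D}$ ($c{\left(D,G \right)} = 7 + \left(\frac{D G}{D} - \frac{2}{D}\right) = 7 + \left(G - \frac{2}{D}\right) = 7 + G - \frac{2}{D}$)
$E{\left(Q,y \right)} = \frac{-3 + y}{2 Q}$
$E{\left(3,1 \right)} c{\left(-13,0 \right)} \left(-327\right) = \frac{-3 + 1}{2 \cdot 3} \left(7 + 0 - \frac{2}{-13}\right) \left(-327\right) = \frac{1}{2} \cdot \frac{1}{3} \left(-2\right) \left(7 + 0 - - \frac{2}{13}\right) \left(-327\right) = - \frac{7 + 0 + \frac{2}{13}}{3} \left(-327\right) = \left(- \frac{1}{3}\right) \frac{93}{13} \left(-327\right) = \left(- \frac{31}{13}\right) \left(-327\right) = \frac{10137}{13}$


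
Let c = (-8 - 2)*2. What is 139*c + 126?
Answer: -2654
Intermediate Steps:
c = -20 (c = -10*2 = -20)
139*c + 126 = 139*(-20) + 126 = -2780 + 126 = -2654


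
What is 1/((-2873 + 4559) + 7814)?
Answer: 1/9500 ≈ 0.00010526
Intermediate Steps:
1/((-2873 + 4559) + 7814) = 1/(1686 + 7814) = 1/9500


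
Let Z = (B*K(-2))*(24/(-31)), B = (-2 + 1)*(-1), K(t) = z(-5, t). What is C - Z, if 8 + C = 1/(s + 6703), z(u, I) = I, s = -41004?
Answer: -10153127/1063331 ≈ -9.5484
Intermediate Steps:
K(t) = t
B = 1 (B = -1*(-1) = 1)
C = -274409/34301 (C = -8 + 1/(-41004 + 6703) = -8 + 1/(-34301) = -8 - 1/34301 = -274409/34301 ≈ -8.0000)
Z = 48/31 (Z = (1*(-2))*(24/(-31)) = -48*(-1)/31 = -2*(-24/31) = 48/31 ≈ 1.5484)
C - Z = -274409/34301 - 1*48/31 = -274409/34301 - 48/31 = -10153127/1063331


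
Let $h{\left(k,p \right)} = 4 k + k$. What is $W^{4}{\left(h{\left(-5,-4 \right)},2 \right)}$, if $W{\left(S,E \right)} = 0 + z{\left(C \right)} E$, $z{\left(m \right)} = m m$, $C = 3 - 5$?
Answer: $4096$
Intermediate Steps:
$C = -2$
$z{\left(m \right)} = m^{2}$
$h{\left(k,p \right)} = 5 k$
$W{\left(S,E \right)} = 4 E$ ($W{\left(S,E \right)} = 0 + \left(-2\right)^{2} E = 0 + 4 E = 4 E$)
$W^{4}{\left(h{\left(-5,-4 \right)},2 \right)} = \left(4 \cdot 2\right)^{4} = 8^{4} = 4096$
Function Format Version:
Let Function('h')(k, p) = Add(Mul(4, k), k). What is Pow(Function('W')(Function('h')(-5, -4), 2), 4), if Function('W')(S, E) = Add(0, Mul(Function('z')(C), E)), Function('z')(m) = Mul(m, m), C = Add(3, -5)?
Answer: 4096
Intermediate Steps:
C = -2
Function('z')(m) = Pow(m, 2)
Function('h')(k, p) = Mul(5, k)
Function('W')(S, E) = Mul(4, E) (Function('W')(S, E) = Add(0, Mul(Pow(-2, 2), E)) = Add(0, Mul(4, E)) = Mul(4, E))
Pow(Function('W')(Function('h')(-5, -4), 2), 4) = Pow(Mul(4, 2), 4) = Pow(8, 4) = 4096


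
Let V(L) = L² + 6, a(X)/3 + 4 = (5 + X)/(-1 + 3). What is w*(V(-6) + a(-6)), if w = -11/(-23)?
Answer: 627/46 ≈ 13.630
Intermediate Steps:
a(X) = -9/2 + 3*X/2 (a(X) = -12 + 3*((5 + X)/(-1 + 3)) = -12 + 3*((5 + X)/2) = -12 + 3*((5 + X)*(½)) = -12 + 3*(5/2 + X/2) = -12 + (15/2 + 3*X/2) = -9/2 + 3*X/2)
V(L) = 6 + L²
w = 11/23 (w = -11*(-1/23) = 11/23 ≈ 0.47826)
w*(V(-6) + a(-6)) = 11*((6 + (-6)²) + (-9/2 + (3/2)*(-6)))/23 = 11*((6 + 36) + (-9/2 - 9))/23 = 11*(42 - 27/2)/23 = (11/23)*(57/2) = 627/46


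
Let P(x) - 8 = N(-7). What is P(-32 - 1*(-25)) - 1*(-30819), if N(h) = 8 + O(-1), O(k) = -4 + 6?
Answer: 30837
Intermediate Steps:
O(k) = 2
N(h) = 10 (N(h) = 8 + 2 = 10)
P(x) = 18 (P(x) = 8 + 10 = 18)
P(-32 - 1*(-25)) - 1*(-30819) = 18 - 1*(-30819) = 18 + 30819 = 30837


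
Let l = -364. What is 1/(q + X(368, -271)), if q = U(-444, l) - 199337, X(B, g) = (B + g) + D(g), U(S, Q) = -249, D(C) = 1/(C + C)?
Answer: -542/108123039 ≈ -5.0128e-6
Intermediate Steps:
D(C) = 1/(2*C)
X(B, g) = B + g + 1/(2*g) (X(B, g) = (B + g) + 1/(2*g) = B + g + 1/(2*g))
q = -199586 (q = -249 - 199337 = -199586)
1/(q + X(368, -271)) = 1/(-199586 + (368 - 271 + (½)/(-271))) = 1/(-199586 + (368 - 271 + (½)*(-1/271))) = 1/(-199586 + (368 - 271 - 1/542)) = 1/(-199586 + 52573/542) = 1/(-108123039/542) = -542/108123039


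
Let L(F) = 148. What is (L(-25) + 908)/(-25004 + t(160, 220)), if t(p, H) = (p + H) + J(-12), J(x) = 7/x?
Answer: -12672/295495 ≈ -0.042884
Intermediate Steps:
t(p, H) = -7/12 + H + p (t(p, H) = (p + H) + 7/(-12) = (H + p) + 7*(-1/12) = (H + p) - 7/12 = -7/12 + H + p)
(L(-25) + 908)/(-25004 + t(160, 220)) = (148 + 908)/(-25004 + (-7/12 + 220 + 160)) = 1056/(-25004 + 4553/12) = 1056/(-295495/12) = 1056*(-12/295495) = -12672/295495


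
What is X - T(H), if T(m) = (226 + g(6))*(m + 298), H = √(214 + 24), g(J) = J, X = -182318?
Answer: -251454 - 232*√238 ≈ -2.5503e+5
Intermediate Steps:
H = √238 ≈ 15.427
T(m) = 69136 + 232*m (T(m) = (226 + 6)*(m + 298) = 232*(298 + m) = 69136 + 232*m)
X - T(H) = -182318 - (69136 + 232*√238) = -182318 + (-69136 - 232*√238) = -251454 - 232*√238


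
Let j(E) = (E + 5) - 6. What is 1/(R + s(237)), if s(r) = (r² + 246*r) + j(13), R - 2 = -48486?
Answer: 1/65999 ≈ 1.5152e-5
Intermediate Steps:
j(E) = -1 + E (j(E) = (5 + E) - 6 = -1 + E)
R = -48484 (R = 2 - 48486 = -48484)
s(r) = 12 + r² + 246*r (s(r) = (r² + 246*r) + (-1 + 13) = (r² + 246*r) + 12 = 12 + r² + 246*r)
1/(R + s(237)) = 1/(-48484 + (12 + 237² + 246*237)) = 1/(-48484 + (12 + 56169 + 58302)) = 1/(-48484 + 114483) = 1/65999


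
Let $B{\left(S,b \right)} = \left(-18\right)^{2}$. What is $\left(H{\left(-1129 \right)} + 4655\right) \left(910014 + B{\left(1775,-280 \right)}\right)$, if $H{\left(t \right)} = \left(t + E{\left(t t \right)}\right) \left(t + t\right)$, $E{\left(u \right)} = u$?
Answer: $-2617754699189058$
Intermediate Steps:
$B{\left(S,b \right)} = 324$
$H{\left(t \right)} = 2 t \left(t + t^{2}\right)$ ($H{\left(t \right)} = \left(t + t t\right) \left(t + t\right) = \left(t + t^{2}\right) 2 t = 2 t \left(t + t^{2}\right)$)
$\left(H{\left(-1129 \right)} + 4655\right) \left(910014 + B{\left(1775,-280 \right)}\right) = \left(2 \left(-1129\right)^{2} \left(1 - 1129\right) + 4655\right) \left(910014 + 324\right) = \left(2 \cdot 1274641 \left(-1128\right) + 4655\right) 910338 = \left(-2875590096 + 4655\right) 910338 = \left(-2875585441\right) 910338 = -2617754699189058$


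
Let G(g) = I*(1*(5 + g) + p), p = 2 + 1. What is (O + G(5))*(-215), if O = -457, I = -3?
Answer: 106640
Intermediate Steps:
p = 3
G(g) = -24 - 3*g (G(g) = -3*(1*(5 + g) + 3) = -3*((5 + g) + 3) = -3*(8 + g) = -24 - 3*g)
(O + G(5))*(-215) = (-457 + (-24 - 3*5))*(-215) = (-457 + (-24 - 15))*(-215) = (-457 - 39)*(-215) = -496*(-215) = 106640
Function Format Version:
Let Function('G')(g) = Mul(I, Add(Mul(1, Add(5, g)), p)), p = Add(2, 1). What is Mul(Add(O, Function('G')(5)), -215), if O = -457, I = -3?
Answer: 106640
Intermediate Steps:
p = 3
Function('G')(g) = Add(-24, Mul(-3, g)) (Function('G')(g) = Mul(-3, Add(Mul(1, Add(5, g)), 3)) = Mul(-3, Add(Add(5, g), 3)) = Mul(-3, Add(8, g)) = Add(-24, Mul(-3, g)))
Mul(Add(O, Function('G')(5)), -215) = Mul(Add(-457, Add(-24, Mul(-3, 5))), -215) = Mul(Add(-457, Add(-24, -15)), -215) = Mul(Add(-457, -39), -215) = Mul(-496, -215) = 106640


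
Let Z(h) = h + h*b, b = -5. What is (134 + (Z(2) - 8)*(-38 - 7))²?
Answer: 729316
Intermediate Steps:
Z(h) = -4*h (Z(h) = h + h*(-5) = h - 5*h = -4*h)
(134 + (Z(2) - 8)*(-38 - 7))² = (134 + (-4*2 - 8)*(-38 - 7))² = (134 + (-8 - 8)*(-45))² = (134 - 16*(-45))² = (134 + 720)² = 854² = 729316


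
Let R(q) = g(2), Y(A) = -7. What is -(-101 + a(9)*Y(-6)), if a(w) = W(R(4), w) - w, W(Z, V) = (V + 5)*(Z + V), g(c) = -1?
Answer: 822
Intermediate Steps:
R(q) = -1
W(Z, V) = (5 + V)*(V + Z)
a(w) = -5 + w² + 3*w (a(w) = (w² + 5*w + 5*(-1) + w*(-1)) - w = (w² + 5*w - 5 - w) - w = (-5 + w² + 4*w) - w = -5 + w² + 3*w)
-(-101 + a(9)*Y(-6)) = -(-101 + (-5 + 9² + 3*9)*(-7)) = -(-101 + (-5 + 81 + 27)*(-7)) = -(-101 + 103*(-7)) = -(-101 - 721) = -1*(-822) = 822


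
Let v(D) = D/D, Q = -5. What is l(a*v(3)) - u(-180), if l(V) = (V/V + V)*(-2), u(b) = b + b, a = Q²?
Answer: 308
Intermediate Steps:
a = 25 (a = (-5)² = 25)
v(D) = 1
u(b) = 2*b
l(V) = -2 - 2*V (l(V) = (1 + V)*(-2) = -2 - 2*V)
l(a*v(3)) - u(-180) = (-2 - 50) - 2*(-180) = (-2 - 2*25) - 1*(-360) = (-2 - 50) + 360 = -52 + 360 = 308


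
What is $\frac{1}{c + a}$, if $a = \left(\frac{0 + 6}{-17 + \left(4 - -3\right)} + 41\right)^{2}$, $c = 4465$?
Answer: $\frac{25}{152429} \approx 0.00016401$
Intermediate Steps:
$a = \frac{40804}{25}$ ($a = \left(\frac{6}{-17 + \left(4 + 3\right)} + 41\right)^{2} = \left(\frac{6}{-17 + 7} + 41\right)^{2} = \left(\frac{6}{-10} + 41\right)^{2} = \left(6 \left(- \frac{1}{10}\right) + 41\right)^{2} = \left(- \frac{3}{5} + 41\right)^{2} = \left(\frac{202}{5}\right)^{2} = \frac{40804}{25} \approx 1632.2$)
$\frac{1}{c + a} = \frac{1}{4465 + \frac{40804}{25}} = \frac{1}{\frac{152429}{25}} = \frac{25}{152429}$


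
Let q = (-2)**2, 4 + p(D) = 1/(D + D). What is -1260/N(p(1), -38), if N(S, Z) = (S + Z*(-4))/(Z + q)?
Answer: 9520/33 ≈ 288.48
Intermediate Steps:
p(D) = -4 + 1/(2*D) (p(D) = -4 + 1/(D + D) = -4 + 1/(2*D))
q = 4
N(S, Z) = (S - 4*Z)/(4 + Z) (N(S, Z) = (S + Z*(-4))/(Z + 4) = (S - 4*Z)/(4 + Z))
-1260/N(p(1), -38) = -1260*(4 - 38)/((-4 + (1/2)/1) - 4*(-38)) = -1260*(-34/((-4 + (1/2)*1) + 152)) = -1260*(-34/((-4 + 1/2) + 152)) = -1260*(-34/(-7/2 + 152)) = -1260/((-1/34*297/2)) = -1260/(-297/68) = -1260*(-68/297) = 9520/33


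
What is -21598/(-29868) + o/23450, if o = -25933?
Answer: -33511718/87550575 ≈ -0.38277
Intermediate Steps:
-21598/(-29868) + o/23450 = -21598/(-29868) - 25933/23450 = -21598*(-1/29868) - 25933*1/23450 = 10799/14934 - 25933/23450 = -33511718/87550575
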